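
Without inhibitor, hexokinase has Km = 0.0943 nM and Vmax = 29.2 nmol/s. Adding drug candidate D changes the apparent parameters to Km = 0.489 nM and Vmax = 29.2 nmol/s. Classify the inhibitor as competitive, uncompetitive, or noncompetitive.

Km increases (0.0943 → 0.489 nM) while Vmax is unchanged — the hallmark of competitive inhibition.

competitive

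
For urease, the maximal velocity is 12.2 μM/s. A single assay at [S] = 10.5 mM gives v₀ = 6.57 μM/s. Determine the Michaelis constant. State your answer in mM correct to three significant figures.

9.00 mM

v/Vmax = 6.57/12.2 = 0.5385 = [S]/(Km+[S]).
So Km + [S] = [S]/0.5385 = 19.50 mM, giving Km = 19.50 − 10.5 = 9.00 mM.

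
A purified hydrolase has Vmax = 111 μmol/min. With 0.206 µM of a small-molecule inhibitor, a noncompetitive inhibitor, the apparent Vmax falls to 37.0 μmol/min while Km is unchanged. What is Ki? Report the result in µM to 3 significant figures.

Noncompetitive: Vmax,app = Vmax/α with α = 1 + [I]/Ki.
α = Vmax/Vmax,app = 111/37.0 = 3.000.
Since α = 1 + [I]/Ki, [I]/Ki = 3.000 − 1 = 2.000 and Ki = 0.206/2.000 = 0.103 µM.

0.103 µM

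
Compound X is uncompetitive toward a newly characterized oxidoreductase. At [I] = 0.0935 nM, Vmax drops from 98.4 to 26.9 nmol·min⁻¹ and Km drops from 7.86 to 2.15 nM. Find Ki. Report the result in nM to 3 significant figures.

Uncompetitive: Vmax,app = Vmax/α (and Km,app = Km/α) with α = 1 + [I]/Ki.
α = Vmax/Vmax,app = 98.4/26.9 = 3.658.
Ki = [I]/(α − 1) = 0.0935/2.658 = 0.0352 nM.

0.0352 nM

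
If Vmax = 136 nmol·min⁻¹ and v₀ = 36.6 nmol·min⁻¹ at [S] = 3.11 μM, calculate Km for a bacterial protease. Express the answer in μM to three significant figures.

From v = Vmax[S]/(Km+[S]), Km = [S](Vmax − v)/v.
Km = 3.11 × (136 − 36.6) / 36.6 = 309.1/36.6 = 8.45 μM.

8.45 μM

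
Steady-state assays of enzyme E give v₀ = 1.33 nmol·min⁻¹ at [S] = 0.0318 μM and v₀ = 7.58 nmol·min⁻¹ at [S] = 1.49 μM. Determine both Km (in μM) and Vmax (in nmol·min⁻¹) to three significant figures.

Km = 0.170 μM; Vmax = 8.45 nmol·min⁻¹

In reciprocal form, 1/v = (Km/Vmax)·(1/[S]) + 1/Vmax. The two points give (1/[S], 1/v) = (31.45, 0.7519) and (0.6711, 0.1319).
Slope = (0.7519 − 0.1319)/(31.45 − 0.6711) = 0.02014; intercept = 0.7519 − 0.02014×31.45 = 0.1184.
Vmax = 1/intercept = 8.45 nmol·min⁻¹; Km = slope × Vmax = 0.02014 × 8.45 = 0.170 μM.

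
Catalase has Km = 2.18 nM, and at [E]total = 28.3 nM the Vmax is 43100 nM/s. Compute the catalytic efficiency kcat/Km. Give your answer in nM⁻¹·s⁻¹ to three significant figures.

699 nM⁻¹·s⁻¹

kcat = Vmax/[E]total = 43100/28.3 = 1520 s⁻¹.
kcat/Km = 1520/2.18 = 699 nM⁻¹·s⁻¹.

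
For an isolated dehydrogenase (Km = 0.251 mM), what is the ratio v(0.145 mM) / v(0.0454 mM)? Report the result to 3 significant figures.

Since Vmax cancels, v₂/v₁ = [S]₂(Km+[S]₁) / [S]₁(Km+[S]₂).
= 0.145×(0.251+0.0454) / (0.0454×(0.251+0.145)) = 0.04298/0.01798 = 2.39.

2.39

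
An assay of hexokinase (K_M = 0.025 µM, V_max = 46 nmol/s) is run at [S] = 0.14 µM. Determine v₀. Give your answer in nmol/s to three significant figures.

39.0 nmol/s

[S]/(Km+[S]) = 0.14/0.1650 = 0.8485, the fractional saturation.
v = 0.8485 × Vmax = 0.8485 × 46 = 39.0 nmol/s.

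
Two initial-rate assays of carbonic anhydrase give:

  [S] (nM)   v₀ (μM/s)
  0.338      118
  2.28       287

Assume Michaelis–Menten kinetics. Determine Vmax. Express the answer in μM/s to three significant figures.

382 μM/s

In reciprocal form, 1/v = (Km/Vmax)·(1/[S]) + 1/Vmax. The two points give (1/[S], 1/v) = (2.959, 0.008475) and (0.4386, 0.003484).
Slope = (0.008475 − 0.003484)/(2.959 − 0.4386) = 0.001980; intercept = 0.008475 − 0.001980×2.959 = 0.002616.
Vmax = 1/intercept = 382 μM/s; Km = slope × Vmax = 0.001980 × 382 = 0.757 nM.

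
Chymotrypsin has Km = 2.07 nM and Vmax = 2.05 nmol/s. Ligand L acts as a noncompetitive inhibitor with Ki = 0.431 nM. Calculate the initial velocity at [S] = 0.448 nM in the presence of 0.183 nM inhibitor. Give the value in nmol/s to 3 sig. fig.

With α = 1 + [I]/Ki = 1 + 0.183/0.431 = 1.425, the noncompetitive rate law is v = (Vmax/α)·[S] / (Km + [S]).
v = (2.05/1.425)×0.448 / (2.07 + 0.448) = 0.6447/2.518 = 0.256 nmol/s.

0.256 nmol/s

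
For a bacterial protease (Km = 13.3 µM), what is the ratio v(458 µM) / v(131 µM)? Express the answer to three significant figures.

1.07

The fractional saturations are [S]/(Km+[S]) = 131/144.3 = 0.9078 and 458/471.3 = 0.9718.
v₂/v₁ is just their ratio: 0.9718/0.9078 = 1.07.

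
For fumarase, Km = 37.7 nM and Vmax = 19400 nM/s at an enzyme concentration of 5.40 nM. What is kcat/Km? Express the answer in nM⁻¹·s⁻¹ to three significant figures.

95.3 nM⁻¹·s⁻¹

kcat = Vmax/[E]total = 19400/5.40 = 3590 s⁻¹.
kcat/Km = 3590/37.7 = 95.3 nM⁻¹·s⁻¹.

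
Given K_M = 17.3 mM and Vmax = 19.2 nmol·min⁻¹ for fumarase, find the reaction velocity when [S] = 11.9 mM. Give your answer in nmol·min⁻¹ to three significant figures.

v = Vmax·[S]/(Km + [S]) = 19.2 × 11.9 / (17.3 + 11.9)
  = 228.5 / 29.20 = 7.82 nmol·min⁻¹.

7.82 nmol·min⁻¹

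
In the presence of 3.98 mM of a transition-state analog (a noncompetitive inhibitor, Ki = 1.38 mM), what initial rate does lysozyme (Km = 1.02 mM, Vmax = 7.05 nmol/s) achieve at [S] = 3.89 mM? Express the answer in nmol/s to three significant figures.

With α = 1 + [I]/Ki = 1 + 3.98/1.38 = 3.884, the noncompetitive rate law is v = (Vmax/α)·[S] / (Km + [S]).
v = (7.05/3.884)×3.89 / (1.02 + 3.89) = 7.061/4.910 = 1.44 nmol/s.

1.44 nmol/s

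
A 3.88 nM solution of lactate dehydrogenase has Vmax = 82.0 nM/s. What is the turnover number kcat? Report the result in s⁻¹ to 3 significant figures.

kcat = Vmax/[E]total = 82.0 nM/s / 3.88 nM = 21.1 s⁻¹.

21.1 s⁻¹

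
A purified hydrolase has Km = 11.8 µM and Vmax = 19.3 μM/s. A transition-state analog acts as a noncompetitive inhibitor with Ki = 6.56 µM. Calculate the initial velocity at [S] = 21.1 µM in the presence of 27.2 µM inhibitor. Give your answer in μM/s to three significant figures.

α = 1 + [I]/Ki = 1 + 27.2/6.56 = 5.146.
For a noncompetitive inhibitor, Vmax is reduced to Vmax/α while Km is unchanged: Km,app = 11.8 µM, Vmax,app = 3.75 μM/s.
v = Vmax,app·[S]/(Km,app + [S]) = 3.75 × 21.1/(11.8 + 21.1) = 2.41 μM/s.

2.41 μM/s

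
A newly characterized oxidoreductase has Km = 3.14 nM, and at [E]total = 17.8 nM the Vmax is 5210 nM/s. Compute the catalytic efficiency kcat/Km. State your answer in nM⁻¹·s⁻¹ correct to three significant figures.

kcat = Vmax/[E]total = 5210/17.8 = 293 s⁻¹.
kcat/Km = 293/3.14 = 93.2 nM⁻¹·s⁻¹.

93.2 nM⁻¹·s⁻¹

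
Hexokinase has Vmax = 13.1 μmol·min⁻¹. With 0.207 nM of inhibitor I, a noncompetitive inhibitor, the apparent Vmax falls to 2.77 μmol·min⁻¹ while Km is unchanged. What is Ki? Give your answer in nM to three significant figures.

0.0555 nM

Noncompetitive: Vmax,app = Vmax/α with α = 1 + [I]/Ki.
α = Vmax/Vmax,app = 13.1/2.77 = 4.729.
Since α = 1 + [I]/Ki, [I]/Ki = 4.729 − 1 = 3.729 and Ki = 0.207/3.729 = 0.0555 nM.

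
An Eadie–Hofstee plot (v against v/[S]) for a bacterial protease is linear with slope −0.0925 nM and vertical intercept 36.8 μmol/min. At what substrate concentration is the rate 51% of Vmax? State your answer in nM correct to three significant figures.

The Eadie–Hofstee slope gives Km = 0.0925 nM (slope = −Km).
v/Vmax = [S]/(Km+[S]) = 0.51 ⇒ [S] = Km·0.51/(1−0.51) = 0.0925 × 1.041 = 0.0963 nM.

0.0963 nM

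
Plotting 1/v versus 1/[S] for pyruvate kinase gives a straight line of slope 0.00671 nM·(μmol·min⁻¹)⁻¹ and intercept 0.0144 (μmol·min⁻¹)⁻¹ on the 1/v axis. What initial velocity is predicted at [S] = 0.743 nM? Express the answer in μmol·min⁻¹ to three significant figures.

The y-intercept is 1/Vmax, so Vmax = 1/0.0144 = 69.4 μmol·min⁻¹.
The slope is Km/Vmax, so Km = 0.00671 × 69.4 = 0.466 nM.
Then v = 69.4 × 0.743/(0.466 + 0.743) = 42.7 μmol·min⁻¹.

42.7 μmol·min⁻¹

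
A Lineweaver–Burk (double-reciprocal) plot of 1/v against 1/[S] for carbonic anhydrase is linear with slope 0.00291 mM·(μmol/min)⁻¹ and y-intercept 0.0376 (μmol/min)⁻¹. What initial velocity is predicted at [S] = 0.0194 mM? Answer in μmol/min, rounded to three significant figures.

The y-intercept is 1/Vmax, so Vmax = 1/0.0376 = 26.6 μmol/min.
The slope is Km/Vmax, so Km = 0.00291 × 26.6 = 0.0774 mM.
Then v = 26.6 × 0.0194/(0.0774 + 0.0194) = 5.33 μmol/min.

5.33 μmol/min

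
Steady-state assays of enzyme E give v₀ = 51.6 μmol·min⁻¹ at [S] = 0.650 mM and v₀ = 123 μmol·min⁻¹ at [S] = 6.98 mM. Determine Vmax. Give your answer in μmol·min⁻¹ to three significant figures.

143 μmol·min⁻¹

In reciprocal form, 1/v = (Km/Vmax)·(1/[S]) + 1/Vmax. The two points give (1/[S], 1/v) = (1.538, 0.01938) and (0.1433, 0.008130).
Slope = (0.01938 − 0.008130)/(1.538 − 0.1433) = 0.008063; intercept = 0.01938 − 0.008063×1.538 = 0.006975.
Vmax = 1/intercept = 143 μmol·min⁻¹; Km = slope × Vmax = 0.008063 × 143 = 1.16 mM.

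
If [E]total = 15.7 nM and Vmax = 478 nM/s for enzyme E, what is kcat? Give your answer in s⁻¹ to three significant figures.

kcat = Vmax/[E]total = 478 nM/s / 15.7 nM = 30.4 s⁻¹.

30.4 s⁻¹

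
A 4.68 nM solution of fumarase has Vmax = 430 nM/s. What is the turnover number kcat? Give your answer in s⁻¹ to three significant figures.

kcat = Vmax/[E]total = 430 nM/s / 4.68 nM = 91.9 s⁻¹.

91.9 s⁻¹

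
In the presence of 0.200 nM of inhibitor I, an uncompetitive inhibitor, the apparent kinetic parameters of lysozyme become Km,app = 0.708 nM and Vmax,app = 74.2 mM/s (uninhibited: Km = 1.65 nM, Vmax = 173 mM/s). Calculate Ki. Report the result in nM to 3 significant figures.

Uncompetitive: Vmax,app = Vmax/α (and Km,app = Km/α) with α = 1 + [I]/Ki.
α = Vmax/Vmax,app = 173/74.2 = 2.332.
Since α = 1 + [I]/Ki, [I]/Ki = 2.332 − 1 = 1.332 and Ki = 0.200/1.332 = 0.150 nM.

0.150 nM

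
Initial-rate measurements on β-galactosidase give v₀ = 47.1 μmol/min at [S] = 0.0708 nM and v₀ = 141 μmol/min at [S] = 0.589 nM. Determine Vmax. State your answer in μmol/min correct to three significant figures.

194 μmol/min

In reciprocal form, 1/v = (Km/Vmax)·(1/[S]) + 1/Vmax. The two points give (1/[S], 1/v) = (14.12, 0.02123) and (1.698, 0.007092).
Slope = (0.02123 − 0.007092)/(14.12 − 1.698) = 0.001138; intercept = 0.02123 − 0.001138×14.12 = 0.005160.
Vmax = 1/intercept = 194 μmol/min; Km = slope × Vmax = 0.001138 × 194 = 0.220 nM.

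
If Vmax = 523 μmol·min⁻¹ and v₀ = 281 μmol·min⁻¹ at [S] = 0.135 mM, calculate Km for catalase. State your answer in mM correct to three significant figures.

0.116 mM

v/Vmax = 281/523 = 0.5373 = [S]/(Km+[S]).
So Km + [S] = [S]/0.5373 = 0.2513 mM, giving Km = 0.2513 − 0.135 = 0.116 mM.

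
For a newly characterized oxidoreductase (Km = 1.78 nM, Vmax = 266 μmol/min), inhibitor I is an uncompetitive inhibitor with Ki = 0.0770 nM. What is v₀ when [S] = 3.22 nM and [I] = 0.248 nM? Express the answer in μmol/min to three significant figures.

With α = 1 + [I]/Ki = 1 + 0.248/0.0770 = 4.221, the uncompetitive rate law is v = (Vmax/α)·[S] / (Km/α + [S]).
v = (266/4.221)×3.22 / (1.78/4.221 + 3.22) = 202.9/3.642 = 55.7 μmol/min.

55.7 μmol/min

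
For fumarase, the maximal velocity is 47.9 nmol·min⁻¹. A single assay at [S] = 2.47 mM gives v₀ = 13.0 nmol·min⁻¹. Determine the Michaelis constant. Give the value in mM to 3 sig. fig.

6.63 mM

From v = Vmax[S]/(Km+[S]), Km = [S](Vmax − v)/v.
Km = 2.47 × (47.9 − 13.0) / 13.0 = 86.20/13.0 = 6.63 mM.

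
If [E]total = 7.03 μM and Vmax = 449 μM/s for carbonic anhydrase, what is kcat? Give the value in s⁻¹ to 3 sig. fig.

kcat = Vmax/[E]total = 449 μM/s / 7.03 μM = 63.9 s⁻¹.

63.9 s⁻¹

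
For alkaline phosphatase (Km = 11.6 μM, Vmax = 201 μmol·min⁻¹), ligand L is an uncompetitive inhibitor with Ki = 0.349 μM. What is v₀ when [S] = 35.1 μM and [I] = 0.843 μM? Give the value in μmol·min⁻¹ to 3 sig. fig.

α = 1 + [I]/Ki = 1 + 0.843/0.349 = 3.415.
For an uncompetitive inhibitor, both parameters are divided by α, giving Vmax/α and Km/α: Km,app = 3.40 μM, Vmax,app = 58.8 μmol·min⁻¹.
v = Vmax,app·[S]/(Km,app + [S]) = 58.8 × 35.1/(3.40 + 35.1) = 53.7 μmol·min⁻¹.

53.7 μmol·min⁻¹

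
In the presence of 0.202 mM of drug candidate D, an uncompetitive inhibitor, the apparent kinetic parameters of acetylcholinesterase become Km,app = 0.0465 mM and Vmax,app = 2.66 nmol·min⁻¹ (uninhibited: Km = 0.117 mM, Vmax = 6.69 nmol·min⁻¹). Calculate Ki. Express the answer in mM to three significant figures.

Uncompetitive: Vmax,app = Vmax/α (and Km,app = Km/α) with α = 1 + [I]/Ki.
α = Vmax/Vmax,app = 6.69/2.66 = 2.515.
Ki = [I]/(α − 1) = 0.202/1.515 = 0.133 mM.

0.133 mM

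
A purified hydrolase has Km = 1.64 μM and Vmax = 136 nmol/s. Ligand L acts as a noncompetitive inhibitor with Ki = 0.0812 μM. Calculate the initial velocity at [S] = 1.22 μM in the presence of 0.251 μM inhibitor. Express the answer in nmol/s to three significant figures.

14.2 nmol/s

With α = 1 + [I]/Ki = 1 + 0.251/0.0812 = 4.091, the noncompetitive rate law is v = (Vmax/α)·[S] / (Km + [S]).
v = (136/4.091)×1.22 / (1.64 + 1.22) = 40.56/2.860 = 14.2 nmol/s.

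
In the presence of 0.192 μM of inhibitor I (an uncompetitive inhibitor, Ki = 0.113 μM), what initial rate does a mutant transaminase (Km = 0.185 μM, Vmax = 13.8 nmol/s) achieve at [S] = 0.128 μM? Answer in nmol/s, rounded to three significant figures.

With α = 1 + [I]/Ki = 1 + 0.192/0.113 = 2.699, the uncompetitive rate law is v = (Vmax/α)·[S] / (Km/α + [S]).
v = (13.8/2.699)×0.128 / (0.185/2.699 + 0.128) = 0.6544/0.1965 = 3.33 nmol/s.

3.33 nmol/s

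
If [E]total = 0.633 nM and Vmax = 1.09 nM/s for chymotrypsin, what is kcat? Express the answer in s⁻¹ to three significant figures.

1.72 s⁻¹

kcat = Vmax/[E]total = 1.09 nM/s / 0.633 nM = 1.72 s⁻¹.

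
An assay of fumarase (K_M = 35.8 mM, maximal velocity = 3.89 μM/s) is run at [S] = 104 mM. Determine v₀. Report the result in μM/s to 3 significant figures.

2.89 μM/s

v = Vmax·[S]/(Km + [S]) = 3.89 × 104 / (35.8 + 104)
  = 404.6 / 139.8 = 2.89 μM/s.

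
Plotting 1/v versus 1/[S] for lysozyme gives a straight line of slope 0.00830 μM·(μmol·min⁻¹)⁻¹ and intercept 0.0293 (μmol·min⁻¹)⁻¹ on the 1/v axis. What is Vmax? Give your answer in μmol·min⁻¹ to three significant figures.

34.1 μmol·min⁻¹

The y-intercept of a Lineweaver–Burk plot equals 1/Vmax, so Vmax = 1/0.0293 = 34.1 μmol·min⁻¹.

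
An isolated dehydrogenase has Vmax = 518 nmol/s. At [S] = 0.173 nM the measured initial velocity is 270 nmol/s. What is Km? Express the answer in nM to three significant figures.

v/Vmax = 270/518 = 0.5212 = [S]/(Km+[S]).
So Km + [S] = [S]/0.5212 = 0.3319 nM, giving Km = 0.3319 − 0.173 = 0.159 nM.

0.159 nM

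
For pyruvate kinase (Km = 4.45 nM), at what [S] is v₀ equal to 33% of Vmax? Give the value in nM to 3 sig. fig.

v/Vmax = [S]/(Km+[S]) = 0.33, so [S] = Km·0.33/(1 − 0.33) = 4.45 × 0.4925.
[S] = 2.19 nM.

2.19 nM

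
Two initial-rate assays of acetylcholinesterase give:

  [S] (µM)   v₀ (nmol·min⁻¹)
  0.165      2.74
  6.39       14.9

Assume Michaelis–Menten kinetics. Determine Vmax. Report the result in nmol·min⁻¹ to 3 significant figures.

16.9 nmol·min⁻¹

From v = Vmax[S]/(Km+[S]), each point gives Vmax = v(Km+[S])/[S].
Equating: 2.74(Km+0.165)/0.165 = 14.9(Km+6.39)/6.39.
16.61·Km + 2.74 = 2.332·Km + 14.9, so (16.61 − 2.332)·Km = 14.9 − 2.74.
Km = 12.16/14.27 = 0.852 µM; then Vmax = 2.74(0.852+0.165)/0.165 = 16.9 nmol·min⁻¹.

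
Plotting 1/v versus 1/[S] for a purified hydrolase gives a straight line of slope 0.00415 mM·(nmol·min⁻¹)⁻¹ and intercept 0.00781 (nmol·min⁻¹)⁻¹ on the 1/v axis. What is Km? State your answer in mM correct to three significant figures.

y-intercept = 1/Vmax ⇒ Vmax = 128 nmol·min⁻¹; slope = Km/Vmax ⇒ Km = slope × Vmax.
Km = 0.00415 × 128 = 0.531 mM.

0.531 mM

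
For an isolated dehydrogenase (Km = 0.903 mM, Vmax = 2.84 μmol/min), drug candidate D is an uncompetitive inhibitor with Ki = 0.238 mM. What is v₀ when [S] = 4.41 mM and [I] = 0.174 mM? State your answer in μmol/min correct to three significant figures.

1.47 μmol/min

With α = 1 + [I]/Ki = 1 + 0.174/0.238 = 1.731, the uncompetitive rate law is v = (Vmax/α)·[S] / (Km/α + [S]).
v = (2.84/1.731)×4.41 / (0.903/1.731 + 4.41) = 7.235/4.932 = 1.47 μmol/min.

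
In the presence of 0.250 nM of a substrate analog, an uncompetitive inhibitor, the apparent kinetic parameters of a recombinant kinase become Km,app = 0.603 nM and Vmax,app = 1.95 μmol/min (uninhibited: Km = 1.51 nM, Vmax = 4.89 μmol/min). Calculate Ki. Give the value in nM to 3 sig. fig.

0.166 nM

Uncompetitive: Vmax,app = Vmax/α (and Km,app = Km/α) with α = 1 + [I]/Ki.
α = Vmax/Vmax,app = 4.89/1.95 = 2.508.
Since α = 1 + [I]/Ki, [I]/Ki = 2.508 − 1 = 1.508 and Ki = 0.250/1.508 = 0.166 nM.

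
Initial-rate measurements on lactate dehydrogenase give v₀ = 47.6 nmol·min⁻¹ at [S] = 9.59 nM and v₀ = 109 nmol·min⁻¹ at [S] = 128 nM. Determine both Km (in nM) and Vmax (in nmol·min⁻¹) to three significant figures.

From v = Vmax[S]/(Km+[S]), each point gives Vmax = v(Km+[S])/[S].
Equating: 47.6(Km+9.59)/9.59 = 109(Km+128)/128.
4.964·Km + 47.6 = 0.8516·Km + 109, so (4.964 − 0.8516)·Km = 109 − 47.6.
Km = 61.40/4.112 = 14.9 nM; then Vmax = 47.6(14.9+9.59)/9.59 = 122 nmol·min⁻¹.

Km = 14.9 nM; Vmax = 122 nmol·min⁻¹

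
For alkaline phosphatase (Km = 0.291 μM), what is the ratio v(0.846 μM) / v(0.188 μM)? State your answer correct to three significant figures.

1.90

Since Vmax cancels, v₂/v₁ = [S]₂(Km+[S]₁) / [S]₁(Km+[S]₂).
= 0.846×(0.291+0.188) / (0.188×(0.291+0.846)) = 0.4052/0.2138 = 1.90.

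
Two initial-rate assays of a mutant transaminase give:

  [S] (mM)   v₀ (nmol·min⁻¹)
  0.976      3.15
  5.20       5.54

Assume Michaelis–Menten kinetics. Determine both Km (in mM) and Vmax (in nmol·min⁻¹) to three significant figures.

From v = Vmax[S]/(Km+[S]), each point gives Vmax = v(Km+[S])/[S].
Equating: 3.15(Km+0.976)/0.976 = 5.54(Km+5.20)/5.20.
3.227·Km + 3.15 = 1.065·Km + 5.54, so (3.227 − 1.065)·Km = 5.54 − 3.15.
Km = 2.390/2.162 = 1.11 mM; then Vmax = 3.15(1.11+0.976)/0.976 = 6.72 nmol·min⁻¹.

Km = 1.11 mM; Vmax = 6.72 nmol·min⁻¹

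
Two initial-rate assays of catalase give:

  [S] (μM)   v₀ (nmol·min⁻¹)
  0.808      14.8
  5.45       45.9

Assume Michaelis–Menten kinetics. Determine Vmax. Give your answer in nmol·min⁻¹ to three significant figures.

From v = Vmax[S]/(Km+[S]), each point gives Vmax = v(Km+[S])/[S].
Equating: 14.8(Km+0.808)/0.808 = 45.9(Km+5.45)/5.45.
18.32·Km + 14.8 = 8.422·Km + 45.9, so (18.32 − 8.422)·Km = 45.9 − 14.8.
Km = 31.10/9.895 = 3.14 μM; then Vmax = 14.8(3.14+0.808)/0.808 = 72.4 nmol·min⁻¹.

72.4 nmol·min⁻¹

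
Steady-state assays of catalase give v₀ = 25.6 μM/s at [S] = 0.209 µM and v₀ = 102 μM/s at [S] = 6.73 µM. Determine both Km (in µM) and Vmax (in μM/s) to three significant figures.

Km = 0.712 µM; Vmax = 113 μM/s

In reciprocal form, 1/v = (Km/Vmax)·(1/[S]) + 1/Vmax. The two points give (1/[S], 1/v) = (4.785, 0.03906) and (0.1486, 0.009804).
Slope = (0.03906 − 0.009804)/(4.785 − 0.1486) = 0.006311; intercept = 0.03906 − 0.006311×4.785 = 0.008866.
Vmax = 1/intercept = 113 μM/s; Km = slope × Vmax = 0.006311 × 113 = 0.712 µM.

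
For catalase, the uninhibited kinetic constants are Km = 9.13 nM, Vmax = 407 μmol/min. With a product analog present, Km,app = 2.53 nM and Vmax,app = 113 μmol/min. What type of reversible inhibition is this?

Both Km and Vmax decrease by the same factor (~3.61-fold) — characteristic of uncompetitive inhibition.

uncompetitive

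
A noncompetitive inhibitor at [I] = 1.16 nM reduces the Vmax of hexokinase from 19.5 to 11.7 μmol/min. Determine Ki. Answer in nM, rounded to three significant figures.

1.74 nM

Noncompetitive: Vmax,app = Vmax/α with α = 1 + [I]/Ki.
α = Vmax/Vmax,app = 19.5/11.7 = 1.667.
Ki = [I]/(α − 1) = 1.16/0.6667 = 1.74 nM.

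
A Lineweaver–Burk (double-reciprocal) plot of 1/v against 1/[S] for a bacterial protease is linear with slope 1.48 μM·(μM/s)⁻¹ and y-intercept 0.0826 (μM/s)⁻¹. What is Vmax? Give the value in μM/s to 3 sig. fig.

12.1 μM/s

The y-intercept of a Lineweaver–Burk plot equals 1/Vmax, so Vmax = 1/0.0826 = 12.1 μM/s.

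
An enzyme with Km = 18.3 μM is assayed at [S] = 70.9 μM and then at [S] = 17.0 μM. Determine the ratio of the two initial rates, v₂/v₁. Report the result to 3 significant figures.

Since Vmax cancels, v₂/v₁ = [S]₂(Km+[S]₁) / [S]₁(Km+[S]₂).
= 17.0×(18.3+70.9) / (70.9×(18.3+17.0)) = 1516/2503 = 0.606.

0.606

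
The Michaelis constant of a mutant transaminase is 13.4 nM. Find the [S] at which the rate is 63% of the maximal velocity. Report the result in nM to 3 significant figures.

v/Vmax = [S]/(Km+[S]) = 0.63, so [S] = Km·0.63/(1 − 0.63) = 13.4 × 1.703.
[S] = 22.8 nM.

22.8 nM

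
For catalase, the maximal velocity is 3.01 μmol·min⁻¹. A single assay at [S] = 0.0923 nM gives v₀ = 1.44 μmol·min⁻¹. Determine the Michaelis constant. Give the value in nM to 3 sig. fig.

0.101 nM

From v = Vmax[S]/(Km+[S]), Km = [S](Vmax − v)/v.
Km = 0.0923 × (3.01 − 1.44) / 1.44 = 0.1449/1.44 = 0.101 nM.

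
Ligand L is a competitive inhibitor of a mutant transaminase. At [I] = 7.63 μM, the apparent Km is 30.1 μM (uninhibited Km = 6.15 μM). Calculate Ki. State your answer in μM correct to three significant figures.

Competitive: Km,app = α·Km with α = 1 + [I]/Ki.
α = Km,app/Km = 30.1/6.15 = 4.894.
Ki = [I]/(α − 1) = 7.63/3.894 = 1.96 μM.

1.96 μM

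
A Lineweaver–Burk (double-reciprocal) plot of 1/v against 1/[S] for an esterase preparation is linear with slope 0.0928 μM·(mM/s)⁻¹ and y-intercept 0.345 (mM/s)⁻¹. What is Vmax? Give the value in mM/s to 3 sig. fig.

The y-intercept of a Lineweaver–Burk plot equals 1/Vmax, so Vmax = 1/0.345 = 2.90 mM/s.

2.90 mM/s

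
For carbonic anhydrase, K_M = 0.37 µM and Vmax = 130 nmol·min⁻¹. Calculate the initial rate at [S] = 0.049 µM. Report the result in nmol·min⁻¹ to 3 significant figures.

[S]/(Km+[S]) = 0.049/0.4190 = 0.1169, the fractional saturation.
v = 0.1169 × Vmax = 0.1169 × 130 = 15.2 nmol·min⁻¹.

15.2 nmol·min⁻¹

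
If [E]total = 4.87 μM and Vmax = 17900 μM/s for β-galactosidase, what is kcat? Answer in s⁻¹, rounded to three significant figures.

kcat = Vmax/[E]total = 17900 μM/s / 4.87 μM = 3680 s⁻¹.

3680 s⁻¹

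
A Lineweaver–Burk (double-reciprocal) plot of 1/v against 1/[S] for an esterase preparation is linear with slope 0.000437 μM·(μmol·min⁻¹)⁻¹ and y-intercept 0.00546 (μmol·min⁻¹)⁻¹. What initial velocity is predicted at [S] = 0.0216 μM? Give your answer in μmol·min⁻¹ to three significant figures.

38.9 μmol·min⁻¹

The y-intercept is 1/Vmax, so Vmax = 1/0.00546 = 183 μmol·min⁻¹.
The slope is Km/Vmax, so Km = 0.000437 × 183 = 0.0800 μM.
Then v = 183 × 0.0216/(0.0800 + 0.0216) = 38.9 μmol·min⁻¹.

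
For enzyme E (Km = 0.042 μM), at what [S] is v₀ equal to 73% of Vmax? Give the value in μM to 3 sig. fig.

0.114 μM

v/Vmax = [S]/(Km+[S]) = 0.73, so [S] = Km·0.73/(1 − 0.73) = 0.042 × 2.704.
[S] = 0.114 μM.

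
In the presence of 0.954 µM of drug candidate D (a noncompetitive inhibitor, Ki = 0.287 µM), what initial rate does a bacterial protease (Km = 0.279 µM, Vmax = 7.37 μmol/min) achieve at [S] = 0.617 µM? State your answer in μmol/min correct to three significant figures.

1.17 μmol/min

α = 1 + [I]/Ki = 1 + 0.954/0.287 = 4.324.
For a noncompetitive inhibitor, Vmax is reduced to Vmax/α while Km is unchanged: Km,app = 0.279 µM, Vmax,app = 1.70 μmol/min.
v = Vmax,app·[S]/(Km,app + [S]) = 1.70 × 0.617/(0.279 + 0.617) = 1.17 μmol/min.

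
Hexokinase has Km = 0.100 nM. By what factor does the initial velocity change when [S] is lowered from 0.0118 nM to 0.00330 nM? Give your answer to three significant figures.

The fractional saturations are [S]/(Km+[S]) = 0.0118/0.1118 = 0.1055 and 0.00330/0.1033 = 0.03195.
v₂/v₁ is just their ratio: 0.03195/0.1055 = 0.303.

0.303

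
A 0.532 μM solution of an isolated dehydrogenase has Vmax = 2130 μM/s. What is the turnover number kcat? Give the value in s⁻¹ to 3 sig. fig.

kcat = Vmax/[E]total = 2130 μM/s / 0.532 μM = 4000 s⁻¹.

4000 s⁻¹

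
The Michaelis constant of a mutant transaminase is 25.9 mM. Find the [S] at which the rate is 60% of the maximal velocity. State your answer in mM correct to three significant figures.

38.8 mM

v/Vmax = [S]/(Km+[S]) = 0.6, so [S] = Km·0.6/(1 − 0.6) = 25.9 × 1.500.
[S] = 38.8 mM.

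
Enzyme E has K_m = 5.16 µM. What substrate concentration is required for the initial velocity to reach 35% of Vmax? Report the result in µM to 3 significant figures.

v/Vmax = [S]/(Km+[S]) = 0.35, so [S] = Km·0.35/(1 − 0.35) = 5.16 × 0.5385.
[S] = 2.78 µM.

2.78 µM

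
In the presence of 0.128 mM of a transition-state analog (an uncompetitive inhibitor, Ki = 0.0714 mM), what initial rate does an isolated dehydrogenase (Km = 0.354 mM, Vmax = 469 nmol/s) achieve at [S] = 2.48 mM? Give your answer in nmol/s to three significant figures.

160 nmol/s

With α = 1 + [I]/Ki = 1 + 0.128/0.0714 = 2.793, the uncompetitive rate law is v = (Vmax/α)·[S] / (Km/α + [S]).
v = (469/2.793)×2.48 / (0.354/2.793 + 2.48) = 416.5/2.607 = 160 nmol/s.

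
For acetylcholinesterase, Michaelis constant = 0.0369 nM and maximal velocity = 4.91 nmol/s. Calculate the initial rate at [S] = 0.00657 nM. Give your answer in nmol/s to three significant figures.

0.742 nmol/s

[S]/(Km+[S]) = 0.00657/0.04347 = 0.1511, the fractional saturation.
v = 0.1511 × Vmax = 0.1511 × 4.91 = 0.742 nmol/s.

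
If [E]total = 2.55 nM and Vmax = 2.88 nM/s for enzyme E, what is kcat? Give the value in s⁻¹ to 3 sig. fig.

1.13 s⁻¹

kcat = Vmax/[E]total = 2.88 nM/s / 2.55 nM = 1.13 s⁻¹.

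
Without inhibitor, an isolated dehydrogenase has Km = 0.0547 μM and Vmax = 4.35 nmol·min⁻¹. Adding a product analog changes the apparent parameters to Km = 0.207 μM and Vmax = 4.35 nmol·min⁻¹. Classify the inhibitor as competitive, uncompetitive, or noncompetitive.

competitive

Km increases (0.0547 → 0.207 μM) while Vmax is unchanged — the hallmark of competitive inhibition.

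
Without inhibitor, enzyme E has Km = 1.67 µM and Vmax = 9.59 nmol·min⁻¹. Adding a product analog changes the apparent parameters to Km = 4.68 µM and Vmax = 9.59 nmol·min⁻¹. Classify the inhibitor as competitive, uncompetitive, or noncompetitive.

competitive

Km increases (1.67 → 4.68 µM) while Vmax is unchanged — the hallmark of competitive inhibition.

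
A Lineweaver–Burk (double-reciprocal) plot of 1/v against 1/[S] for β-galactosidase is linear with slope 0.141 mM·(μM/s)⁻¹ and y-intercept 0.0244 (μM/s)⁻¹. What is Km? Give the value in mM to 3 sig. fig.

y-intercept = 1/Vmax ⇒ Vmax = 41.0 μM/s; slope = Km/Vmax ⇒ Km = slope × Vmax.
Km = 0.141 × 41.0 = 5.78 mM.

5.78 mM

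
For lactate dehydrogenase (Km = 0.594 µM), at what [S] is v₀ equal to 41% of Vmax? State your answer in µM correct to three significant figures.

v/Vmax = [S]/(Km+[S]) = 0.41, so [S] = Km·0.41/(1 − 0.41) = 0.594 × 0.6949.
[S] = 0.413 µM.

0.413 µM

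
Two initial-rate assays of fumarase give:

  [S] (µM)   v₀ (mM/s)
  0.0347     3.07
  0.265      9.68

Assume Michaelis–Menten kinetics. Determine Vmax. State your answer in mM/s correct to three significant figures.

14.3 mM/s

From v = Vmax[S]/(Km+[S]), each point gives Vmax = v(Km+[S])/[S].
Equating: 3.07(Km+0.0347)/0.0347 = 9.68(Km+0.265)/0.265.
88.47·Km + 3.07 = 36.53·Km + 9.68, so (88.47 − 36.53)·Km = 9.68 − 3.07.
Km = 6.610/51.94 = 0.127 µM; then Vmax = 3.07(0.127+0.0347)/0.0347 = 14.3 mM/s.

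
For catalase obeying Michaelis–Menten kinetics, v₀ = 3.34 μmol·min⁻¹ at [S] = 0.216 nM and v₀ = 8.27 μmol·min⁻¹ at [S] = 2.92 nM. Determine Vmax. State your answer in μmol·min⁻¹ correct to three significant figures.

In reciprocal form, 1/v = (Km/Vmax)·(1/[S]) + 1/Vmax. The two points give (1/[S], 1/v) = (4.630, 0.2994) and (0.3425, 0.1209).
Slope = (0.2994 − 0.1209)/(4.630 − 0.3425) = 0.04163; intercept = 0.2994 − 0.04163×4.630 = 0.1067.
Vmax = 1/intercept = 9.38 μmol·min⁻¹; Km = slope × Vmax = 0.04163 × 9.38 = 0.390 nM.

9.38 μmol·min⁻¹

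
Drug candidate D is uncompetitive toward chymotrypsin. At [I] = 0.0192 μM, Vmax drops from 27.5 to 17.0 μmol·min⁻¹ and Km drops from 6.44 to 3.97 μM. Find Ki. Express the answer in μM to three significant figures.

0.0311 μM

Uncompetitive: Vmax,app = Vmax/α (and Km,app = Km/α) with α = 1 + [I]/Ki.
α = Vmax/Vmax,app = 27.5/17.0 = 1.618.
Since α = 1 + [I]/Ki, [I]/Ki = 1.618 − 1 = 0.6176 and Ki = 0.0192/0.6176 = 0.0311 μM.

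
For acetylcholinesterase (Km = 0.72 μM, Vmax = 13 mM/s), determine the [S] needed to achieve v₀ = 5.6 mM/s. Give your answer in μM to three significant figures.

0.545 μM

Rearranging v = Vmax[S]/(Km+[S]) gives [S] = Km·v/(Vmax − v).
[S] = 0.72 × 5.6 / (13 − 5.6) = 4.032/7.400 = 0.545 μM.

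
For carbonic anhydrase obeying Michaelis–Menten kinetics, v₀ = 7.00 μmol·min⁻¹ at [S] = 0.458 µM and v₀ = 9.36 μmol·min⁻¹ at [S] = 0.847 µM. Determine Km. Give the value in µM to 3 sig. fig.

0.558 µM

In reciprocal form, 1/v = (Km/Vmax)·(1/[S]) + 1/Vmax. The two points give (1/[S], 1/v) = (2.183, 0.1429) and (1.181, 0.1068).
Slope = (0.1429 − 0.1068)/(2.183 − 1.181) = 0.03592; intercept = 0.1429 − 0.03592×2.183 = 0.06443.
Vmax = 1/intercept = 15.5 μmol·min⁻¹; Km = slope × Vmax = 0.03592 × 15.5 = 0.558 µM.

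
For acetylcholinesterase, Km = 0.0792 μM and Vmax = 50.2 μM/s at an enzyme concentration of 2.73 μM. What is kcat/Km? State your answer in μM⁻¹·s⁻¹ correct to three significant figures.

kcat = Vmax/[E]total = 50.2/2.73 = 18.4 s⁻¹.
kcat/Km = 18.4/0.0792 = 232 μM⁻¹·s⁻¹.

232 μM⁻¹·s⁻¹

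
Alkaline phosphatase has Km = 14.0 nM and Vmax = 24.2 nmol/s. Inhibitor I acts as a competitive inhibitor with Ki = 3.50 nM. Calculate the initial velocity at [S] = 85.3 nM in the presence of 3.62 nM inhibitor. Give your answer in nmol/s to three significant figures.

With α = 1 + [I]/Ki = 1 + 3.62/3.50 = 2.034, the competitive rate law is v = Vmax[S] / (αKm + [S]).
v = 24.2×85.3 / (2.034×14.0 + 85.3) = 2064/113.8 = 18.1 nmol/s.

18.1 nmol/s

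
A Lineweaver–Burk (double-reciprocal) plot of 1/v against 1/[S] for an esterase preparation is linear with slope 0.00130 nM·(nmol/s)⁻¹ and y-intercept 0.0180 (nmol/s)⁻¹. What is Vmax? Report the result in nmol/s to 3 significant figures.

The y-intercept of a Lineweaver–Burk plot equals 1/Vmax, so Vmax = 1/0.0180 = 55.6 nmol/s.

55.6 nmol/s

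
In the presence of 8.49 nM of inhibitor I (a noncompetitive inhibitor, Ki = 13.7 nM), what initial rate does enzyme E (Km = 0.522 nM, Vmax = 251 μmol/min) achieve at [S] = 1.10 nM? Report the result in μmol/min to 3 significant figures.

105 μmol/min

α = 1 + [I]/Ki = 1 + 8.49/13.7 = 1.620.
For a noncompetitive inhibitor, Vmax is reduced to Vmax/α while Km is unchanged: Km,app = 0.522 nM, Vmax,app = 155 μmol/min.
v = Vmax,app·[S]/(Km,app + [S]) = 155 × 1.10/(0.522 + 1.10) = 105 μmol/min.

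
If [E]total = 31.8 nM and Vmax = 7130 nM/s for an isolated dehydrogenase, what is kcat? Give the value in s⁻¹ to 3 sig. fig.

kcat = Vmax/[E]total = 7130 nM/s / 31.8 nM = 224 s⁻¹.

224 s⁻¹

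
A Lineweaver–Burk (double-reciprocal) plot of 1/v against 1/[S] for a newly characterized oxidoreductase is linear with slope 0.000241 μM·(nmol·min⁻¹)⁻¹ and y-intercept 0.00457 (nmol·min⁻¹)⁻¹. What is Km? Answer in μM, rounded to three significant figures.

y-intercept = 1/Vmax ⇒ Vmax = 219 nmol·min⁻¹; slope = Km/Vmax ⇒ Km = slope × Vmax.
Km = 0.000241 × 219 = 0.0527 μM.

0.0527 μM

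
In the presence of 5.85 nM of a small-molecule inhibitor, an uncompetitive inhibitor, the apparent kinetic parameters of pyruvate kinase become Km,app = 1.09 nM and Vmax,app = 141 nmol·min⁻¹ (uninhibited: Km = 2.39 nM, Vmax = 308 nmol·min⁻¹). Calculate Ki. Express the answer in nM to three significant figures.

Uncompetitive: Vmax,app = Vmax/α (and Km,app = Km/α) with α = 1 + [I]/Ki.
α = Vmax/Vmax,app = 308/141 = 2.184.
Ki = [I]/(α − 1) = 5.85/1.184 = 4.94 nM.

4.94 nM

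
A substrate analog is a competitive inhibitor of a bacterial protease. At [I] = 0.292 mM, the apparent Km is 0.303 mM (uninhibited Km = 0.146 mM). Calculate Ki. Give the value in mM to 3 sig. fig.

0.272 mM

Competitive: Km,app = α·Km with α = 1 + [I]/Ki.
α = Km,app/Km = 0.303/0.146 = 2.075.
Ki = [I]/(α − 1) = 0.292/1.075 = 0.272 mM.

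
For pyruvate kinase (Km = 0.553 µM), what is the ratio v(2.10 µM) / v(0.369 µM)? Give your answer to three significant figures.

Since Vmax cancels, v₂/v₁ = [S]₂(Km+[S]₁) / [S]₁(Km+[S]₂).
= 2.10×(0.553+0.369) / (0.369×(0.553+2.10)) = 1.936/0.9790 = 1.98.

1.98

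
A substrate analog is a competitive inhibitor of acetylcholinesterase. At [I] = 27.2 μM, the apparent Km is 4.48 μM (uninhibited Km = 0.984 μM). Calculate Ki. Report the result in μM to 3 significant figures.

7.66 μM

Competitive: Km,app = α·Km with α = 1 + [I]/Ki.
α = Km,app/Km = 4.48/0.984 = 4.553.
Since α = 1 + [I]/Ki, [I]/Ki = 4.553 − 1 = 3.553 and Ki = 27.2/3.553 = 7.66 μM.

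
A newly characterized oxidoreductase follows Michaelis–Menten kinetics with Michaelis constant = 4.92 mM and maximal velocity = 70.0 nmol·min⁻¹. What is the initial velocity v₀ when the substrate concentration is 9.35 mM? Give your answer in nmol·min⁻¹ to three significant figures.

v = Vmax·[S]/(Km + [S]) = 70.0 × 9.35 / (4.92 + 9.35)
  = 654.5 / 14.27 = 45.9 nmol·min⁻¹.

45.9 nmol·min⁻¹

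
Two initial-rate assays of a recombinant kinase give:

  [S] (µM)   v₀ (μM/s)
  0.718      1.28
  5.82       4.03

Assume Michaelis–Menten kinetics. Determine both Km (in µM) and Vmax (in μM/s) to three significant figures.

From v = Vmax[S]/(Km+[S]), each point gives Vmax = v(Km+[S])/[S].
Equating: 1.28(Km+0.718)/0.718 = 4.03(Km+5.82)/5.82.
1.783·Km + 1.28 = 0.6924·Km + 4.03, so (1.783 − 0.6924)·Km = 4.03 − 1.28.
Km = 2.750/1.090 = 2.52 µM; then Vmax = 1.28(2.52+0.718)/0.718 = 5.78 μM/s.

Km = 2.52 µM; Vmax = 5.78 μM/s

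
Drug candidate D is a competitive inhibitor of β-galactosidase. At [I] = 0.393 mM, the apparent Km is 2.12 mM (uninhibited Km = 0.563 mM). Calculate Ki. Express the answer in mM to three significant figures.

0.142 mM

Competitive: Km,app = α·Km with α = 1 + [I]/Ki.
α = Km,app/Km = 2.12/0.563 = 3.766.
Ki = [I]/(α − 1) = 0.393/2.766 = 0.142 mM.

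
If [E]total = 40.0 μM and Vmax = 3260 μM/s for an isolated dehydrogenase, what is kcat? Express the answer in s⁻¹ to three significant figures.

kcat = Vmax/[E]total = 3260 μM/s / 40.0 μM = 81.5 s⁻¹.

81.5 s⁻¹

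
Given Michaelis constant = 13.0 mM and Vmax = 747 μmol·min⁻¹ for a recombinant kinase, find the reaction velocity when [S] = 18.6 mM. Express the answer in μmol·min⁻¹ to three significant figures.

440 μmol·min⁻¹

v = Vmax·[S]/(Km + [S]) = 747 × 18.6 / (13.0 + 18.6)
  = 13890 / 31.60 = 440 μmol·min⁻¹.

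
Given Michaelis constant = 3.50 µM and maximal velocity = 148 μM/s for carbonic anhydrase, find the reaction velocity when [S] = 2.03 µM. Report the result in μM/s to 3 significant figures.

54.3 μM/s

[S]/(Km+[S]) = 2.03/5.530 = 0.3671, the fractional saturation.
v = 0.3671 × Vmax = 0.3671 × 148 = 54.3 μM/s.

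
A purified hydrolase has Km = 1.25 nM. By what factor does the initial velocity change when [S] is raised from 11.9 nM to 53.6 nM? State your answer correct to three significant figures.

The fractional saturations are [S]/(Km+[S]) = 11.9/13.15 = 0.9049 and 53.6/54.85 = 0.9772.
v₂/v₁ is just their ratio: 0.9772/0.9049 = 1.08.

1.08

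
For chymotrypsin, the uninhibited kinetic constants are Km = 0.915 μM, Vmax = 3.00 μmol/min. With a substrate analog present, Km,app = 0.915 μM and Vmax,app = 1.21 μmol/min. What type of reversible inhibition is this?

noncompetitive

Vmax decreases (3.00 → 1.21 μmol/min) while Km is unchanged — pure noncompetitive inhibition.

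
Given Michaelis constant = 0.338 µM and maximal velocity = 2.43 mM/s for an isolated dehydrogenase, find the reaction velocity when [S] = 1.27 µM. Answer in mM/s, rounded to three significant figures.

[S]/(Km+[S]) = 1.27/1.608 = 0.7898, the fractional saturation.
v = 0.7898 × Vmax = 0.7898 × 2.43 = 1.92 mM/s.

1.92 mM/s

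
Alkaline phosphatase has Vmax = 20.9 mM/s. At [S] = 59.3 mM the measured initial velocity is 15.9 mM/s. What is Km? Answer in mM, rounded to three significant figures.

18.6 mM

v/Vmax = 15.9/20.9 = 0.7608 = [S]/(Km+[S]).
So Km + [S] = [S]/0.7608 = 77.95 mM, giving Km = 77.95 − 59.3 = 18.6 mM.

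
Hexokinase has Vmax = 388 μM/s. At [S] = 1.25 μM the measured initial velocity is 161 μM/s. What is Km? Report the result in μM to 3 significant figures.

1.76 μM

From v = Vmax[S]/(Km+[S]), Km = [S](Vmax − v)/v.
Km = 1.25 × (388 − 161) / 161 = 283.8/161 = 1.76 μM.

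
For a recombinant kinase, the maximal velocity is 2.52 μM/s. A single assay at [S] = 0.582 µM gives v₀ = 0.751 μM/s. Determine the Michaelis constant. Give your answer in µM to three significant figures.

1.37 µM

v/Vmax = 0.751/2.52 = 0.2980 = [S]/(Km+[S]).
So Km + [S] = [S]/0.2980 = 1.953 µM, giving Km = 1.953 − 0.582 = 1.37 µM.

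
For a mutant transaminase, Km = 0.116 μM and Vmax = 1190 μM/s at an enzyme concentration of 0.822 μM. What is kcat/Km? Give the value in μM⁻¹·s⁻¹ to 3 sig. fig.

12500 μM⁻¹·s⁻¹

kcat = Vmax/[E]total = 1190/0.822 = 1450 s⁻¹.
kcat/Km = 1450/0.116 = 12500 μM⁻¹·s⁻¹.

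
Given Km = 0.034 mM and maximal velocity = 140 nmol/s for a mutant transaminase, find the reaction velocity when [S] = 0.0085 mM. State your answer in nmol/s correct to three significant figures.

v = Vmax·[S]/(Km + [S]) = 140 × 0.0085 / (0.034 + 0.0085)
  = 1.190 / 0.04250 = 28.0 nmol/s.

28.0 nmol/s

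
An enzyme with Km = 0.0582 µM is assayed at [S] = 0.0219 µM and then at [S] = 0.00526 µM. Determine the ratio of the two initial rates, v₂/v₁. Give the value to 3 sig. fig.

Since Vmax cancels, v₂/v₁ = [S]₂(Km+[S]₁) / [S]₁(Km+[S]₂).
= 0.00526×(0.0582+0.0219) / (0.0219×(0.0582+0.00526)) = 0.0004213/0.001390 = 0.303.

0.303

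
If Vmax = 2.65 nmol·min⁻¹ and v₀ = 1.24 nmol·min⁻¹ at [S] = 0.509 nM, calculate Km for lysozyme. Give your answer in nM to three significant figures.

From v = Vmax[S]/(Km+[S]), Km = [S](Vmax − v)/v.
Km = 0.509 × (2.65 − 1.24) / 1.24 = 0.7177/1.24 = 0.579 nM.

0.579 nM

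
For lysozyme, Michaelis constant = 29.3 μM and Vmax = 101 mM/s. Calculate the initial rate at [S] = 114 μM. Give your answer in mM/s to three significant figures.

v = Vmax·[S]/(Km + [S]) = 101 × 114 / (29.3 + 114)
  = 11510 / 143.3 = 80.3 mM/s.

80.3 mM/s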